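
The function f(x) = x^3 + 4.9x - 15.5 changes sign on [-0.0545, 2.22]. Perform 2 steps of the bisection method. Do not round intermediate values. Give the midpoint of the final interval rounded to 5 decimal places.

1.93569

f(-0.054500) = -15.767212, f(2.220000) = 6.319048 (opposite signs)
step 1: m = 1.082750, f(m) = -8.925166 < 0 → root in [1.082750, 2.220000]
step 2: m = 1.651375, f(m) = -2.904898 < 0 → root in [1.651375, 2.220000]
Midpoint of [1.651375, 2.220000] = 1.935688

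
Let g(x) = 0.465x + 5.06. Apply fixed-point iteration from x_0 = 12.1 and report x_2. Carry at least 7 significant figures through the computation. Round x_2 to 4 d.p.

10.0292

x_1 = g(12.100000) = 10.686500
x_2 = g(10.686500) = 10.029222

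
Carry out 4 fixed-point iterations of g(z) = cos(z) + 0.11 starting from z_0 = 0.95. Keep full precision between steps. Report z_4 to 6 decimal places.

z_1 = g(0.950000) = 0.691683
z_2 = g(0.691683) = 0.880174
z_3 = g(0.880174) = 0.747017
z_4 = g(0.747017) = 0.843719

0.843719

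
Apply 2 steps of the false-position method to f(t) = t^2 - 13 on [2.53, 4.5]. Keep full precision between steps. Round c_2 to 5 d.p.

3.59019

False-position update: c = (a·f(b) − b·f(a))/(f(b) − f(a)); replace the endpoint whose sign matches f(c).
f(2.530000) = -6.599100, f(4.500000) = 7.250000
step 1: c = 3.468706, f(c) = -0.968082 < 0 → new bracket [3.468706, 4.500000]
step 2: c = 3.590191, f(c) = -0.110529 < 0 → new bracket [3.590191, 4.500000]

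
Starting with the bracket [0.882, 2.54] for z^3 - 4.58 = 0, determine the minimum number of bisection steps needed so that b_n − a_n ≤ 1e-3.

Initial width b − a = 2.54 − 0.882 = 1.658000.
After n steps the width is (b−a)/2^n; need (b−a)/2^n ≤ 1e-3.
So n ≥ log₂(1.658000/1e-3) = log₂(1658.0000) ≈ 10.6952.
Hence n = 11.

11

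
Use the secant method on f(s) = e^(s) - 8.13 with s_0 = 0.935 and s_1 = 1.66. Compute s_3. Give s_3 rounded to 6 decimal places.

2.022923

f(s_0) = -5.582787, f(s_1) = -2.870689
s_2 = 1.660000 - (-2.870689)·(1.660000 - 0.935000)/(-2.870689 - (-5.582787)) = 2.427395; f(s_2) = 3.199329
s_3 = 2.427395 - (3.199329)·(2.427395 - 1.660000)/(3.199329 - (-2.870689)) = 2.022923; f(s_3) = -0.569605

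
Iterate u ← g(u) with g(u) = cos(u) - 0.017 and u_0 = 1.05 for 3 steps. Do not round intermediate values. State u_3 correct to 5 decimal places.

0.62803

u_1 = g(1.050000) = 0.480571
u_2 = g(0.480571) = 0.869731
u_3 = g(0.869731) = 0.628032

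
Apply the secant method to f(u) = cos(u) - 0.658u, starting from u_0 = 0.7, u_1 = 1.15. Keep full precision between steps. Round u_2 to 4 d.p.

Secant update: u_(k+1) = u_k − f(u_k)·(u_k − u_(k-1))/(f(u_k) − f(u_(k-1))).
f(u_0) = 0.304242, f(u_1) = -0.348213
u_2 = 1.150000 - (-0.348213)·(1.150000 - 0.700000)/(-0.348213 - (0.304242)) = 0.909837; f(u_2) = 0.015202

0.9098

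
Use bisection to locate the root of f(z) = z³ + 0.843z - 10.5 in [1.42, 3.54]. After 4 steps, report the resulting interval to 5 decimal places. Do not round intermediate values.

f(1.420000) = -6.439652, f(3.540000) = 36.846084 (opposite signs)
step 1: m = 2.480000, f(m) = 6.843632 > 0 → root in [1.420000, 2.480000]
step 2: m = 1.950000, f(m) = -1.441275 < 0 → root in [1.950000, 2.480000]
step 3: m = 2.215000, f(m) = 2.234533 > 0 → root in [1.950000, 2.215000]
step 4: m = 2.082500, f(m) = 0.286947 > 0 → root in [1.950000, 2.082500]

[1.95000, 2.08250]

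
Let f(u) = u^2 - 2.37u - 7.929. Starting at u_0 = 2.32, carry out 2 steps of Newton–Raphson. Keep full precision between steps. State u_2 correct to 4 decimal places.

f'(u) = 2u - 2.37
u_0 = 2.320000: f = -8.045000, f' = 2.270000 → u_1 = 2.320000 - (-8.045000)/(2.270000) = 5.864053
u_1 = 5.864053: f = 12.560311, f' = 9.358106 → u_2 = 5.864053 - (12.560311)/(9.358106) = 4.521868

4.5219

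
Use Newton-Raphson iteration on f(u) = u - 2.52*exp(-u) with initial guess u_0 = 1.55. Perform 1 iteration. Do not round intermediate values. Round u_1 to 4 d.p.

0.8886

Newton update: u ← u − f(u)/f'(u).
f'(u) = 1 + 2.52*exp(-u)
u_0 = 1.550000: f = 1.015135, f' = 1.534865 → u_1 = 1.550000 - (1.015135)/(1.534865) = 0.888616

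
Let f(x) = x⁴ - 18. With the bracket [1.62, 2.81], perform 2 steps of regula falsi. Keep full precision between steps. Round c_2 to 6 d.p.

False-position update: c = (a·f(b) − b·f(a))/(f(b) − f(a)); replace the endpoint whose sign matches f(c).
f(1.620000) = -11.112525, f(2.810000) = 44.348395
step 1: c = 1.858436, f(c) = -6.071362 < 0 → new bracket [1.858436, 2.810000]
step 2: c = 1.973020, f(c) = -2.846039 < 0 → new bracket [1.973020, 2.810000]

1.973020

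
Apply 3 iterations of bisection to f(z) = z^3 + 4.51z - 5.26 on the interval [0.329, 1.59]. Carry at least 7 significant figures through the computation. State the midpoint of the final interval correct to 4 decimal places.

1.0383

f(0.329000) = -3.740599, f(1.590000) = 5.930579 (opposite signs)
step 1: m = 0.959500, f(m) = -0.049301 < 0 → root in [0.959500, 1.590000]
step 2: m = 1.274750, f(m) = 2.560575 > 0 → root in [0.959500, 1.274750]
step 3: m = 1.117125, f(m) = 1.172370 > 0 → root in [0.959500, 1.117125]
Midpoint of [0.959500, 1.117125] = 1.038312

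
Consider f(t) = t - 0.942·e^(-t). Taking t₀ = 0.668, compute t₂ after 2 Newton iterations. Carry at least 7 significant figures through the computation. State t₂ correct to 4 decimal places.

f'(t) = 1 + 0.942·e^(-t)
t_0 = 0.668000: f = 0.185005, f' = 1.482995 → t_1 = 0.668000 - (0.185005)/(1.482995) = 0.543249
t_1 = 0.543249: f = -0.003920, f' = 1.547168 → t_2 = 0.543249 - (-0.003920)/(1.547168) = 0.545782

0.5458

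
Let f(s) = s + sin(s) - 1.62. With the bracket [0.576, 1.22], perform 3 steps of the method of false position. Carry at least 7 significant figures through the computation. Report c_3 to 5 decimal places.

0.86138

False-position update: c = (a·f(b) − b·f(a))/(f(b) − f(a)); replace the endpoint whose sign matches f(c).
f(0.576000) = -0.499326, f(1.220000) = 0.539099
step 1: c = 0.885667, f(c) = 0.040004 > 0 → new bracket [0.576000, 0.885667]
step 2: c = 0.862698, f(c) = 0.002298 > 0 → new bracket [0.576000, 0.862698]
step 3: c = 0.861385, f(c) = 0.000130 > 0 → new bracket [0.576000, 0.861385]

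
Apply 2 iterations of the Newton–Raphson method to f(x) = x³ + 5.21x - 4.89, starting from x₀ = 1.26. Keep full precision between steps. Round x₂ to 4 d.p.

f'(x) = 3x² + 5.21
x_0 = 1.260000: f = 3.674976, f' = 9.972800 → x_1 = 1.260000 - (3.674976)/(9.972800) = 0.891500
x_1 = 0.891500: f = 0.463255, f' = 7.594317 → x_2 = 0.891500 - (0.463255)/(7.594317) = 0.830500

0.8305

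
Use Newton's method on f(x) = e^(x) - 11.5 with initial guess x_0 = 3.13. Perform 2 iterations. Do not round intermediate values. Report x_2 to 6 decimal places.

f'(x) = e^(x)
x_0 = 3.130000: f = 11.373980, f' = 22.873980 → x_1 = 3.130000 - (11.373980)/(22.873980) = 2.632755
x_1 = 2.632755: f = 2.412040, f' = 13.912040 → x_2 = 2.632755 - (2.412040)/(13.912040) = 2.459377

2.459377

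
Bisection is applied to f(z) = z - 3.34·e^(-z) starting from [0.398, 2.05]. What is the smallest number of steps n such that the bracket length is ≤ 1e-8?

28

Initial width b − a = 2.05 − 0.398 = 1.652000.
After n steps the width is (b−a)/2^n; need (b−a)/2^n ≤ 1e-8.
So n ≥ log₂(1.652000/1e-8) = log₂(165200000.0000) ≈ 27.2996.
Hence n = 28.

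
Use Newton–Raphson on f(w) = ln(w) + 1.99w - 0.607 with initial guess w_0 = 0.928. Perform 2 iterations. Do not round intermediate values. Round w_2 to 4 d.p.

0.5789

Newton update: w ← w − f(w)/f'(w).
f'(w) = 1/w + 1.99
w_0 = 0.928000: f = 1.164996, f' = 3.067586 → w_1 = 0.928000 - (1.164996)/(3.067586) = 0.548224
w_1 = 0.548224: f = -0.117107, f' = 3.814073 → w_2 = 0.548224 - (-0.117107)/(3.814073) = 0.578928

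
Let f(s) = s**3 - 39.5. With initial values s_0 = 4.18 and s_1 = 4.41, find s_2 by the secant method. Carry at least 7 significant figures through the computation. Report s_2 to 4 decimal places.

3.5742

f(s_0) = 33.534632, f(s_1) = 46.266121
s_2 = 4.410000 - (46.266121)·(4.410000 - 4.180000)/(46.266121 - (33.534632)) = 3.574182; f(s_2) = 6.159377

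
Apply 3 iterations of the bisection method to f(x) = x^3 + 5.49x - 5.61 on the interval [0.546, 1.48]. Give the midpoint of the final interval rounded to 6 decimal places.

f(0.546000) = -2.449689, f(1.480000) = 5.756992 (opposite signs)
step 1: m = 1.013000, f(m) = 0.990879 > 0 → root in [0.546000, 1.013000]
step 2: m = 0.779500, f(m) = -0.856905 < 0 → root in [0.779500, 1.013000]
step 3: m = 0.896250, f(m) = 0.030338 > 0 → root in [0.779500, 0.896250]
Midpoint of [0.779500, 0.896250] = 0.837875

0.837875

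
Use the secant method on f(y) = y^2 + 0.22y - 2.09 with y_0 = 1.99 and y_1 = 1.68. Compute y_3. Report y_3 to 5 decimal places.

f(y_0) = 2.307900, f(y_1) = 1.102000
y_2 = 1.680000 - (1.102000)·(1.680000 - 1.990000)/(1.102000 - (2.307900)) = 1.396710; f(y_2) = 0.168074
y_3 = 1.396710 - (0.168074)·(1.396710 - 1.680000)/(0.168074 - (1.102000)) = 1.345727; f(y_3) = 0.017042

1.34573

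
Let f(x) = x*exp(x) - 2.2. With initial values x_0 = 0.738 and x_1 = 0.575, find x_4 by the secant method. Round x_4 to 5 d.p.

Secant update: x_(k+1) = x_k − f(x_k)·(x_k − x_(k-1))/(f(x_k) − f(x_(k-1))).
f(x_0) = -0.656290, f(x_1) = -1.178150
x_2 = 0.575000 - (-1.178150)·(0.575000 - 0.738000)/(-1.178150 - (-0.656290)) = 0.942989; f(x_2) = 0.221258
x_3 = 0.942989 - (0.221258)·(0.942989 - 0.575000)/(0.221258 - (-1.178150)) = 0.884806; f(x_3) = -0.056543
x_4 = 0.884806 - (-0.056543)·(0.884806 - 0.942989)/(-0.056543 - (0.221258)) = 0.896649; f(x_4) = -0.001979

0.89665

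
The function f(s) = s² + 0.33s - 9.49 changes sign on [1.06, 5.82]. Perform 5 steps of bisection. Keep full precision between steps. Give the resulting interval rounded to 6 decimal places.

f(1.060000) = -8.016600, f(5.820000) = 26.303000 (opposite signs)
step 1: m = 3.440000, f(m) = 3.478800 > 0 → root in [1.060000, 3.440000]
step 2: m = 2.250000, f(m) = -3.685000 < 0 → root in [2.250000, 3.440000]
step 3: m = 2.845000, f(m) = -0.457125 < 0 → root in [2.845000, 3.440000]
step 4: m = 3.142500, f(m) = 1.422331 > 0 → root in [2.845000, 3.142500]
step 5: m = 2.993750, f(m) = 0.460477 > 0 → root in [2.845000, 2.993750]

[2.845000, 2.993750]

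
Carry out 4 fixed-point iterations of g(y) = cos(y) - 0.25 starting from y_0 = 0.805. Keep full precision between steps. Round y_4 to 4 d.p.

0.6056

y_1 = g(0.805000) = 0.443111
y_2 = g(0.443111) = 0.653422
y_3 = g(0.653422) = 0.544008
y_4 = g(0.544008) = 0.605641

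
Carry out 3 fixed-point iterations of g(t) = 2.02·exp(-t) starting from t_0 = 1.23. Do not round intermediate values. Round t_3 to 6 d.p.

0.659574

t_1 = g(1.230000) = 0.590431
t_2 = g(0.590431) = 1.119259
t_3 = g(1.119259) = 0.659574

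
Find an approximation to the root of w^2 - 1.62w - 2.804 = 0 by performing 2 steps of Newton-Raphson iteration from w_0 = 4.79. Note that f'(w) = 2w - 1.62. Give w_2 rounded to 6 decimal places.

2.735858

w_0 = 4.790000: f = 12.380300, f' = 7.960000 → w_1 = 4.790000 - (12.380300)/(7.960000) = 3.234686
w_1 = 3.234686: f = 2.419002, f' = 4.849372 → w_2 = 3.234686 - (2.419002)/(4.849372) = 2.735858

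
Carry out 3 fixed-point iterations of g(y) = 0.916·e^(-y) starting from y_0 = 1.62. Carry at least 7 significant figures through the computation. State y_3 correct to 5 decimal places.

0.42662

y_1 = g(1.620000) = 0.181275
y_2 = g(0.181275) = 0.764132
y_3 = g(0.764132) = 0.426616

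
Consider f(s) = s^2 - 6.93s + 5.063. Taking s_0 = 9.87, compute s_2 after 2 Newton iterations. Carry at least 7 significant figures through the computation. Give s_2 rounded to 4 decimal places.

f'(s) = 2s - 6.93
s_0 = 9.870000: f = 34.080800, f' = 12.810000 → s_1 = 9.870000 - (34.080800)/(12.810000) = 7.209516
s_1 = 7.209516: f = 7.078175, f' = 7.489032 → s_2 = 7.209516 - (7.078175)/(7.489032) = 6.264377

6.2644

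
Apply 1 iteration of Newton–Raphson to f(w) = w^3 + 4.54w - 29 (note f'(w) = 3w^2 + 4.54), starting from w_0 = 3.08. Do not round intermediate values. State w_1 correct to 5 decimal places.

Newton update: w ← w − f(w)/f'(w).
w_0 = 3.080000: f = 14.201312, f' = 32.999200 → w_1 = 3.080000 - (14.201312)/(32.999200) = 2.649647

2.64965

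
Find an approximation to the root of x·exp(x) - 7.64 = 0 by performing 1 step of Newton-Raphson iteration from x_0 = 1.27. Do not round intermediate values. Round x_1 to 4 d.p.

1.6557

f'(x) = (x + 1)·exp(x)
x_0 = 1.270000: f = -3.117717, f' = 8.083135 → x_1 = 1.270000 - (-3.117717)/(8.083135) = 1.655706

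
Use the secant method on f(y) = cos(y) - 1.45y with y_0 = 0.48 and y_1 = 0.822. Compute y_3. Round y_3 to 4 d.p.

f(y_0) = 0.190995, f(y_1) = -0.511142
y_2 = 0.822000 - (-0.511142)·(0.822000 - 0.480000)/(-0.511142 - (0.190995)) = 0.573031; f(y_2) = 0.009367
y_3 = 0.573031 - (0.009367)·(0.573031 - 0.822000)/(0.009367 - (-0.511142)) = 0.577511; f(y_3) = 0.000433

0.5775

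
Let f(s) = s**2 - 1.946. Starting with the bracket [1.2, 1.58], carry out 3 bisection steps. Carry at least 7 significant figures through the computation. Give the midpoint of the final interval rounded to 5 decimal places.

1.41375

f(1.200000) = -0.506000, f(1.580000) = 0.550400 (opposite signs)
step 1: m = 1.390000, f(m) = -0.013900 < 0 → root in [1.390000, 1.580000]
step 2: m = 1.485000, f(m) = 0.259225 > 0 → root in [1.390000, 1.485000]
step 3: m = 1.437500, f(m) = 0.120406 > 0 → root in [1.390000, 1.437500]
Midpoint of [1.390000, 1.437500] = 1.413750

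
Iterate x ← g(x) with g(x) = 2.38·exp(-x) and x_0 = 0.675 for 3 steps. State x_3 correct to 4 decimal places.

x_1 = g(0.675000) = 1.211792
x_2 = g(1.211792) = 0.708439
x_3 = g(0.708439) = 1.171942

1.1719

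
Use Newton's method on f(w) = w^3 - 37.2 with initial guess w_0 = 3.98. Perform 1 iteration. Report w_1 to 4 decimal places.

3.4361

Newton update: w ← w − f(w)/f'(w).
f'(w) = 3w^2
w_0 = 3.980000: f = 25.844792, f' = 47.521200 → w_1 = 3.980000 - (25.844792)/(47.521200) = 3.436142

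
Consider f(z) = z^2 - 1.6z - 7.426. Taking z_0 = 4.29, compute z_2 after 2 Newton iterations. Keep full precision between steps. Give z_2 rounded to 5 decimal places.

3.64070

Newton update: z ← z − f(z)/f'(z).
f'(z) = 2z - 1.6
z_0 = 4.290000: f = 4.114100, f' = 6.980000 → z_1 = 4.290000 - (4.114100)/(6.980000) = 3.700587
z_1 = 3.700587: f = 0.347407, f' = 5.801175 → z_2 = 3.700587 - (0.347407)/(5.801175) = 3.640702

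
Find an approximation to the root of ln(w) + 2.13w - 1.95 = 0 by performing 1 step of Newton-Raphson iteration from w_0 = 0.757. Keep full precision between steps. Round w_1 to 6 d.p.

f'(w) = 1/w + 2.13
w_0 = 0.757000: f = -0.615982, f' = 3.451004 → w_1 = 0.757000 - (-0.615982)/(3.451004) = 0.935494

0.935494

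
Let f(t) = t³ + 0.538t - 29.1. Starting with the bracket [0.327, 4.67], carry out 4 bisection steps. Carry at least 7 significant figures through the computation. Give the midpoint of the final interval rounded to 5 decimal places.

f(0.327000) = -28.889108, f(4.670000) = 75.260023 (opposite signs)
step 1: m = 2.498500, f(m) = -12.158915 < 0 → root in [2.498500, 4.670000]
step 2: m = 3.584250, f(m) = 18.874642 > 0 → root in [2.498500, 3.584250]
step 3: m = 3.041375, f(m) = 0.668863 > 0 → root in [2.498500, 3.041375]
step 4: m = 2.769938, f(m) = -6.357279 < 0 → root in [2.769938, 3.041375]
Midpoint of [2.769938, 3.041375] = 2.905656

2.90566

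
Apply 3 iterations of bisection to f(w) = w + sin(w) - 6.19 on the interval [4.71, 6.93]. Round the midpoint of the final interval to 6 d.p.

6.236250

f(4.710000) = -2.479997, f(6.930000) = 1.342648 (opposite signs)
step 1: m = 5.820000, f(m) = -0.816800 < 0 → root in [5.820000, 6.930000]
step 2: m = 6.375000, f(m) = 0.276686 > 0 → root in [5.820000, 6.375000]
step 3: m = 6.097500, f(m) = -0.277120 < 0 → root in [6.097500, 6.375000]
Midpoint of [6.097500, 6.375000] = 6.236250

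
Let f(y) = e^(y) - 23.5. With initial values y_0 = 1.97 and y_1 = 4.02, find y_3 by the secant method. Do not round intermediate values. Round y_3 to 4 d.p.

f(y_0) = -16.329324, f(y_1) = 32.201106
y_2 = 4.020000 - (32.201106)·(4.020000 - 1.970000)/(32.201106 - (-16.329324)) = 2.659776; f(y_2) = -9.206917
y_3 = 2.659776 - (-9.206917)·(2.659776 - 4.020000)/(-9.206917 - (32.201106)) = 2.962216; f(y_3) = -4.159208

2.9622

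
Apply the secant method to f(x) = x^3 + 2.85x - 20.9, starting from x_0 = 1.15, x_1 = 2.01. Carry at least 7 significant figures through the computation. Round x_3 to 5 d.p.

2.37234

f(x_0) = -16.101625, f(x_1) = -7.050899
x_2 = 2.010000 - (-7.050899)·(2.010000 - 1.150000)/(-7.050899 - (-16.101625)) = 2.679976; f(x_2) = 5.986257
x_3 = 2.679976 - (5.986257)·(2.679976 - 2.010000)/(5.986257 - (-7.050899)) = 2.372344; f(x_3) = -0.787228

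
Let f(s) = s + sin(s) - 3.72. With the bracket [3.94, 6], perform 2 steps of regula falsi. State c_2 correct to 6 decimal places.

f(3.940000) = -0.496246, f(6.000000) = 2.000585
step 1: c = 4.349425, f(c) = -0.305423 < 0 → new bracket [4.349425, 6.000000]
step 2: c = 4.568039, f(c) = -0.141561 < 0 → new bracket [4.568039, 6.000000]

4.568039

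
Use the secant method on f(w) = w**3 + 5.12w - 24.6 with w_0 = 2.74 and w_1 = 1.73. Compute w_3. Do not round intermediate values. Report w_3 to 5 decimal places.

2.34923

f(w_0) = 9.999624, f(w_1) = -10.564683
w_2 = 1.730000 - (-10.564683)·(1.730000 - 2.740000)/(-10.564683 - (9.999624)) = 2.248876; f(w_2) = -1.712188
w_3 = 2.248876 - (-1.712188)·(2.248876 - 1.730000)/(-1.712188 - (-10.564683)) = 2.349234; f(w_3) = 0.393258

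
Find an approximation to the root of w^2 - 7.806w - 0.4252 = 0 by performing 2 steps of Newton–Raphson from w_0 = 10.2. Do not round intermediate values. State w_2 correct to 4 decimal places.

f'(w) = 2w - 7.806
w_0 = 10.200000: f = 23.993600, f' = 12.594000 → w_1 = 10.200000 - (23.993600)/(12.594000) = 8.294839
w_1 = 8.294839: f = 3.629639, f' = 8.783678 → w_2 = 8.294839 - (3.629639)/(8.783678) = 7.881613

7.8816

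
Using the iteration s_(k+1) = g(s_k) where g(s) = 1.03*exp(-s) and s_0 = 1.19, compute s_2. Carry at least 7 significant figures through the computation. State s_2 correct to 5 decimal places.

0.75293

s_1 = g(1.190000) = 0.313348
s_2 = g(0.313348) = 0.752925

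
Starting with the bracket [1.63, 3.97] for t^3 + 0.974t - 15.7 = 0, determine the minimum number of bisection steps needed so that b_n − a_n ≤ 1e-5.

Initial width b − a = 3.97 − 1.63 = 2.340000.
After n steps the width is (b−a)/2^n; need (b−a)/2^n ≤ 1e-5.
So n ≥ log₂(2.340000/1e-5) = log₂(234000.0000) ≈ 17.8361.
Hence n = 18.

18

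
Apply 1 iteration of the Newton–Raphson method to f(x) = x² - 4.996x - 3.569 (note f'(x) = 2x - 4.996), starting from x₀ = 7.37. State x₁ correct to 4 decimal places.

5.9407

x_0 = 7.370000: f = 13.927380, f' = 9.744000 → x_1 = 7.370000 - (13.927380)/(9.744000) = 5.940671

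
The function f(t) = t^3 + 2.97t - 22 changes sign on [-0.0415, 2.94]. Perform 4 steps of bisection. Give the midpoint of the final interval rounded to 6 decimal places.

f(-0.041500) = -22.123326, f(2.940000) = 12.143984 (opposite signs)
step 1: m = 1.449250, f(m) = -14.651831 < 0 → root in [1.449250, 2.940000]
step 2: m = 2.194625, f(m) = -4.911818 < 0 → root in [2.194625, 2.940000]
step 3: m = 2.567312, f(m) = 2.546315 > 0 → root in [2.194625, 2.567312]
step 4: m = 2.380969, f(m) = -1.430782 < 0 → root in [2.380969, 2.567312]
Midpoint of [2.380969, 2.567312] = 2.474141

2.474141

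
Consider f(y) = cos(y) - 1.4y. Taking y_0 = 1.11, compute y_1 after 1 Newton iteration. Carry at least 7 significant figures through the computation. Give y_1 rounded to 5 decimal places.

0.62678

f'(y) = -sin(y) - 1.4
y_0 = 1.110000: f = -1.109338, f' = -2.295699 → y_1 = 1.110000 - (-1.109338)/(-2.295699) = 0.626775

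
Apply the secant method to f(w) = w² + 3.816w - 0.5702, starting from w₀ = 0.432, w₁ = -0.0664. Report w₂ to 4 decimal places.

0.1295

f(w_0) = 1.264936, f(w_1) = -0.819173
w_2 = -0.066400 - (-0.819173)·(-0.066400 - 0.432000)/(-0.819173 - (1.264936)) = 0.129500; f(w_2) = -0.059260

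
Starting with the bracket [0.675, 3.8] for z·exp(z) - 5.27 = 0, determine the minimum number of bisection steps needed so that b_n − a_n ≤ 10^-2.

9

Initial width b − a = 3.8 − 0.675 = 3.125000.
After n steps the width is (b−a)/2^n; need (b−a)/2^n ≤ 10^-2.
So n ≥ log₂(3.125000/10^-2) = log₂(312.5000) ≈ 8.2877.
Hence n = 9.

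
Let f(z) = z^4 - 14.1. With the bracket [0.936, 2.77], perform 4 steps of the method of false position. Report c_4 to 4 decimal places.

f(0.936000) = -13.332456, f(2.770000) = 44.773394
step 1: c = 1.356813, f(c) = -10.710930 < 0 → new bracket [1.356813, 2.770000]
step 2: c = 1.629621, f(c) = -7.047446 < 0 → new bracket [1.629621, 2.770000]
step 3: c = 1.784708, f(c) = -3.954603 < 0 → new bracket [1.784708, 2.770000]
step 4: c = 1.864671, f(c) = -2.010475 < 0 → new bracket [1.864671, 2.770000]

1.8647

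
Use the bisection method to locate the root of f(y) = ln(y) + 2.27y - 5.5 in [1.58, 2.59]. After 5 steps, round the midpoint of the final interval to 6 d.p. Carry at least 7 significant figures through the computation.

2.100781

f(1.580000) = -1.455975, f(2.590000) = 1.330958 (opposite signs)
step 1: m = 2.085000, f(m) = -0.032281 < 0 → root in [2.085000, 2.590000]
step 2: m = 2.337500, f(m) = 0.655207 > 0 → root in [2.085000, 2.337500]
step 3: m = 2.211250, f(m) = 0.313095 > 0 → root in [2.085000, 2.211250]
step 4: m = 2.148125, f(m) = 0.140839 > 0 → root in [2.085000, 2.148125]
step 5: m = 2.116562, f(m) = 0.054390 > 0 → root in [2.085000, 2.116562]
Midpoint of [2.085000, 2.116562] = 2.100781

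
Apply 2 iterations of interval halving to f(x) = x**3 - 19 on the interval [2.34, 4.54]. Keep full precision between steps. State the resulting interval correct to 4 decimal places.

[2.3400, 2.8900]

f(2.340000) = -6.187096, f(4.540000) = 74.576664 (opposite signs)
step 1: m = 3.440000, f(m) = 21.707584 > 0 → root in [2.340000, 3.440000]
step 2: m = 2.890000, f(m) = 5.137569 > 0 → root in [2.340000, 2.890000]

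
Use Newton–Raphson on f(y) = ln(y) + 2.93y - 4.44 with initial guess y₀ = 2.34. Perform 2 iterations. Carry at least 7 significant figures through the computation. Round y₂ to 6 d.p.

1.400339

f'(y) = 1/y + 2.93
y_0 = 2.340000: f = 3.266351, f' = 3.357350 → y_1 = 2.340000 - (3.266351)/(3.357350) = 1.367105
y_1 = 1.367105: f = -0.121689, f' = 3.661473 → y_2 = 1.367105 - (-0.121689)/(3.661473) = 1.400339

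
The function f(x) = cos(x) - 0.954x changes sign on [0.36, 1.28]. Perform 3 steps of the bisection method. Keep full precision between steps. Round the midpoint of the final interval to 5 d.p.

0.76250

f(0.360000) = 0.592457, f(1.280000) = -0.934405 (opposite signs)
step 1: m = 0.820000, f(m) = -0.100059 < 0 → root in [0.360000, 0.820000]
step 2: m = 0.590000, f(m) = 0.268081 > 0 → root in [0.590000, 0.820000]
step 3: m = 0.705000, f(m) = 0.089042 > 0 → root in [0.705000, 0.820000]
Midpoint of [0.705000, 0.820000] = 0.762500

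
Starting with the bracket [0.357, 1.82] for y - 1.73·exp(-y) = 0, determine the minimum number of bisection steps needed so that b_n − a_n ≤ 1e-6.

21

Initial width b − a = 1.82 − 0.357 = 1.463000.
After n steps the width is (b−a)/2^n; need (b−a)/2^n ≤ 1e-6.
So n ≥ log₂(1.463000/1e-6) = log₂(1463000.0000) ≈ 20.4805.
Hence n = 21.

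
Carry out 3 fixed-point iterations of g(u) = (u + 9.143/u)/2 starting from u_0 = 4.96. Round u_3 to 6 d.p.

u_1 = g(4.960000) = 3.401673
u_2 = g(3.401673) = 3.044734
u_3 = g(3.044734) = 3.023812

3.023812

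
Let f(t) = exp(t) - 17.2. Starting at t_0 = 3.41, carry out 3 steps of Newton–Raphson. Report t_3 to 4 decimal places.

f'(t) = exp(t)
t_0 = 3.410000: f = 13.065244, f' = 30.265244 → t_1 = 3.410000 - (13.065244)/(30.265244) = 2.978309
t_1 = 2.978309: f = 2.454546, f' = 19.654546 → t_2 = 2.978309 - (2.454546)/(19.654546) = 2.853424
t_2 = 2.853424: f = 0.147081, f' = 17.347081 → t_3 = 2.853424 - (0.147081)/(17.347081) = 2.844946

2.8449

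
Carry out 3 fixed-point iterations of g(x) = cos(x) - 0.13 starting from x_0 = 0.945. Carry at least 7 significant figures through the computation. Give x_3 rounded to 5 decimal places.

x_1 = g(0.945000) = 0.455743
x_2 = g(0.455743) = 0.767934
x_3 = g(0.767934) = 0.589347

0.58935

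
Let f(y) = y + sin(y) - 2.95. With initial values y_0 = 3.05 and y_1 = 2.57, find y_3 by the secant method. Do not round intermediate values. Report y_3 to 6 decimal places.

f(y_0) = 0.191465, f(y_1) = 0.160972
y_2 = 2.570000 - (0.160972)·(2.570000 - 3.050000)/(0.160972 - (0.191465)) = 0.036037; f(y_2) = -2.877934
y_3 = 0.036037 - (-2.877934)·(0.036037 - 2.570000)/(-2.877934 - (0.160972)) = 2.435775; f(y_3) = 0.134431

2.435775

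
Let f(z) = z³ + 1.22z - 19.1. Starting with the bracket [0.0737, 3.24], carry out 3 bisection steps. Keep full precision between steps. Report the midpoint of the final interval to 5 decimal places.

f(0.073700) = -19.009686, f(3.240000) = 18.865024 (opposite signs)
step 1: m = 1.656850, f(m) = -12.530338 < 0 → root in [1.656850, 3.240000]
step 2: m = 2.448425, f(m) = -1.435140 < 0 → root in [2.448425, 3.240000]
step 3: m = 2.844213, f(m) = 7.378324 > 0 → root in [2.448425, 2.844213]
Midpoint of [2.448425, 2.844213] = 2.646319

2.64632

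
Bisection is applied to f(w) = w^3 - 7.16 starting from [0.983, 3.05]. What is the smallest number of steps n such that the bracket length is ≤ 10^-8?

28

Initial width b − a = 3.05 − 0.983 = 2.067000.
After n steps the width is (b−a)/2^n; need (b−a)/2^n ≤ 10^-8.
So n ≥ log₂(2.067000/10^-8) = log₂(206700000.0000) ≈ 27.6230.
Hence n = 28.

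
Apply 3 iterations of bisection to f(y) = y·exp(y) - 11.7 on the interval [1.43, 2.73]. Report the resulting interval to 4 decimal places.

[1.7550, 1.9175]

f(1.430000) = -5.724460, f(2.730000) = 30.158782 (opposite signs)
step 1: m = 2.080000, f(m) = 4.949295 > 0 → root in [1.430000, 2.080000]
step 2: m = 1.755000, f(m) = -1.550049 < 0 → root in [1.755000, 2.080000]
step 3: m = 1.917500, f(m) = 1.346531 > 0 → root in [1.755000, 1.917500]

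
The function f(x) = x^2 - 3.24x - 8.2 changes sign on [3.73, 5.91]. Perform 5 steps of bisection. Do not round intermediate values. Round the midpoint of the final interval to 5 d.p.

4.92219

f(3.730000) = -6.372300, f(5.910000) = 7.579700 (opposite signs)
step 1: m = 4.820000, f(m) = -0.584400 < 0 → root in [4.820000, 5.910000]
step 2: m = 5.365000, f(m) = 3.200625 > 0 → root in [4.820000, 5.365000]
step 3: m = 5.092500, f(m) = 1.233856 > 0 → root in [4.820000, 5.092500]
step 4: m = 4.956250, f(m) = 0.306164 > 0 → root in [4.820000, 4.956250]
step 5: m = 4.888125, f(m) = -0.143759 < 0 → root in [4.888125, 4.956250]
Midpoint of [4.888125, 4.956250] = 4.922188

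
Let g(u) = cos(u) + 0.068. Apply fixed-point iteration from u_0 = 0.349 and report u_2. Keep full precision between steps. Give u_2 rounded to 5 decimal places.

0.60179

u_1 = g(0.349000) = 1.007715
u_2 = g(1.007715) = 0.601794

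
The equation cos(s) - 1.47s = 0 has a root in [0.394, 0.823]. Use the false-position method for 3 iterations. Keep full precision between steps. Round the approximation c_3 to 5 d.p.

0.57197

f(0.394000) = 0.344201, f(0.823000) = -0.529785
step 1: c = 0.562953, f(c) = 0.018143 > 0 → new bracket [0.562953, 0.823000]
step 2: c = 0.571563, f(c) = 0.000859 > 0 → new bracket [0.571563, 0.823000]
step 3: c = 0.571970, f(c) = 0.000040 > 0 → new bracket [0.571970, 0.823000]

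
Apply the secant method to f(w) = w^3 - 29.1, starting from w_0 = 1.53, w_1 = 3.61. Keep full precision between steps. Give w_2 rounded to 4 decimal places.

2.7512

Secant update: w_(k+1) = w_k − f(w_k)·(w_k − w_(k-1))/(f(w_k) − f(w_(k-1))).
f(w_0) = -25.518423, f(w_1) = 17.945881
w_2 = 3.610000 - (17.945881)·(3.610000 - 1.530000)/(17.945881 - (-25.518423)) = 2.751193; f(w_2) = -8.276039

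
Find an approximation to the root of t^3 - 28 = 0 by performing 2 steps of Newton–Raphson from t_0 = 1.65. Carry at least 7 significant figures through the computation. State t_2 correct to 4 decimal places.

3.4740

Newton update: t ← t − f(t)/f'(t).
f'(t) = 3t^2
t_0 = 1.650000: f = -23.507875, f' = 8.167500 → t_1 = 1.650000 - (-23.507875)/(8.167500) = 4.528222
t_1 = 4.528222: f = 64.850237, f' = 61.514373 → t_2 = 4.528222 - (64.850237)/(61.514373) = 3.473993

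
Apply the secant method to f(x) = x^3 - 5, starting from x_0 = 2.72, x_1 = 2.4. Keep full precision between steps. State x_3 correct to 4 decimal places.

1.7809

f(x_0) = 15.123648, f(x_1) = 8.824000
x_2 = 2.400000 - (8.824000)·(2.400000 - 2.720000)/(8.824000 - (15.123648)) = 1.951772; f(x_2) = 2.435105
x_3 = 1.951772 - (2.435105)·(1.951772 - 2.400000)/(2.435105 - (8.824000)) = 1.780931; f(x_3) = 0.648608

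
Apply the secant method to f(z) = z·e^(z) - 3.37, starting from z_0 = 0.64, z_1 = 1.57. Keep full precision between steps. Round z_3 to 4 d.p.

Secant update: z_(k+1) = z_k − f(z_k)·(z_k − z_(k-1))/(f(z_k) − f(z_(k-1))).
f(z_0) = -2.156252, f(z_1) = 4.176438
z_2 = 1.570000 - (4.176438)·(1.570000 - 0.640000)/(4.176438 - (-2.156252)) = 0.956661; f(z_2) = -0.879822
z_3 = 0.956661 - (-0.879822)·(0.956661 - 1.570000)/(-0.879822 - (4.176438)) = 1.063386; f(z_3) = -0.290265

1.0634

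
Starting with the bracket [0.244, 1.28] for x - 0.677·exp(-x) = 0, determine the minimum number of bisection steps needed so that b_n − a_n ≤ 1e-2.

7

Initial width b − a = 1.28 − 0.244 = 1.036000.
After n steps the width is (b−a)/2^n; need (b−a)/2^n ≤ 1e-2.
So n ≥ log₂(1.036000/1e-2) = log₂(103.6000) ≈ 6.6949.
Hence n = 7.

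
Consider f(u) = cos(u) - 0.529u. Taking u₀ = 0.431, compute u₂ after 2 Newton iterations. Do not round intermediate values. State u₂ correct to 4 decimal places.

Newton update: u ← u − f(u)/f'(u).
f'(u) = -sin(u) - 0.529
u_0 = 0.431000: f = 0.680549, f' = -0.946780 → u_1 = 0.431000 - (0.680549)/(-0.946780) = 1.149805
u_1 = 1.149805: f = -0.199581, f' = -1.441684 → u_2 = 1.149805 - (-0.199581)/(-1.441684) = 1.011369

1.0114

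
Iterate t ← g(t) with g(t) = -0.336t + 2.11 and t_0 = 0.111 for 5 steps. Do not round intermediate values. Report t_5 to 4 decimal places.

1.5856

t_1 = g(0.111000) = 2.072704
t_2 = g(2.072704) = 1.413571
t_3 = g(1.413571) = 1.635040
t_4 = g(1.635040) = 1.560627
t_5 = g(1.560627) = 1.585629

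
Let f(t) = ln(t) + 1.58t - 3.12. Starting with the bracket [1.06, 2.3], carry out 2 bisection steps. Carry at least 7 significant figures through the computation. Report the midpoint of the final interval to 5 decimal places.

f(1.060000) = -1.386931, f(2.300000) = 1.346909 (opposite signs)
step 1: m = 1.680000, f(m) = 0.053194 > 0 → root in [1.060000, 1.680000]
step 2: m = 1.370000, f(m) = -0.640589 < 0 → root in [1.370000, 1.680000]
Midpoint of [1.370000, 1.680000] = 1.525000

1.52500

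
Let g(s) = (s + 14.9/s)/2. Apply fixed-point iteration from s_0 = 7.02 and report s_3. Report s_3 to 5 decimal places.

3.86044

s_1 = g(7.020000) = 4.571254
s_2 = g(4.571254) = 3.915377
s_3 = g(3.915377) = 3.860443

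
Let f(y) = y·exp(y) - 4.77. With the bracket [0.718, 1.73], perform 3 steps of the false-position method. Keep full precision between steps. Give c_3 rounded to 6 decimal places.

f(0.718000) = -3.297864, f(1.730000) = 4.988331
step 1: c = 1.120771, f(c) = -1.332351 < 0 → new bracket [1.120771, 1.730000]
step 2: c = 1.249192, f(c) = -0.413415 < 0 → new bracket [1.249192, 1.730000]
step 3: c = 1.285990, f(c) = -0.116971 < 0 → new bracket [1.285990, 1.730000]

1.285990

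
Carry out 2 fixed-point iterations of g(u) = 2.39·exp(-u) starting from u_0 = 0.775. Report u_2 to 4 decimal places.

0.7947

u_1 = g(0.775000) = 1.101082
u_2 = g(1.101082) = 0.794702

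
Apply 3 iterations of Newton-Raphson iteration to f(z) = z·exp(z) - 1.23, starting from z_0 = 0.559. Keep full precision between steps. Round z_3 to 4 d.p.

0.6452

f'(z) = (z + 1)·exp(z)
z_0 = 0.559000: f = -0.252352, f' = 2.726570 → z_1 = 0.559000 - (-0.252352)/(2.726570) = 0.651553
z_1 = 0.651553: f = 0.020016, f' = 3.168534 → z_2 = 0.651553 - (0.020016)/(3.168534) = 0.645236
z_2 = 0.645236: f = 0.000101, f' = 3.136538 → z_3 = 0.645236 - (0.000101)/(3.136538) = 0.645204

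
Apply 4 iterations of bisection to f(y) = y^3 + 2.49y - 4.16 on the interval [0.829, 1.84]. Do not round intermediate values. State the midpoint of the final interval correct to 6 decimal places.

f(0.829000) = -1.526067, f(1.840000) = 6.651104 (opposite signs)
step 1: m = 1.334500, f(m) = 1.539503 > 0 → root in [0.829000, 1.334500]
step 2: m = 1.081750, f(m) = -0.200597 < 0 → root in [1.081750, 1.334500]
step 3: m = 1.208125, f(m) = 0.611569 > 0 → root in [1.081750, 1.208125]
step 4: m = 1.144937, f(m) = 0.191772 > 0 → root in [1.081750, 1.144937]
Midpoint of [1.081750, 1.144937] = 1.113344

1.113344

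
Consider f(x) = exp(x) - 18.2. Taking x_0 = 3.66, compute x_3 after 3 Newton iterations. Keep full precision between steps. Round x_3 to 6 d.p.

2.901705

Newton update: x ← x − f(x)/f'(x).
f'(x) = exp(x)
x_0 = 3.660000: f = 20.661343, f' = 38.861343 → x_1 = 3.660000 - (20.661343)/(38.861343) = 3.128332
x_1 = 3.128332: f = 4.635851, f' = 22.835851 → x_2 = 3.128332 - (4.635851)/(22.835851) = 2.925324
x_2 = 2.925324: f = 0.440267, f' = 18.640267 → x_3 = 2.925324 - (0.440267)/(18.640267) = 2.901705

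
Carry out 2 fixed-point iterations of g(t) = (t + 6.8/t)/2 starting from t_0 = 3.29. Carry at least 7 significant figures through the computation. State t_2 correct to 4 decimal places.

2.6086

t_1 = g(3.290000) = 2.678435
t_2 = g(2.678435) = 2.608615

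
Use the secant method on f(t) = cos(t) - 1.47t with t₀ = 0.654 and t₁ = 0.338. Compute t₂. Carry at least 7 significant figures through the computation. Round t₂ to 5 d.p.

0.56772

Secant update: t_(k+1) = t_k − f(t_k)·(t_k − t_(k-1))/(f(t_k) − f(t_(k-1))).
f(t_0) = -0.167723, f(t_1) = 0.446560
t_2 = 0.338000 - (0.446560)·(0.338000 - 0.654000)/(0.446560 - (-0.167723)) = 0.567720; f(t_2) = 0.008581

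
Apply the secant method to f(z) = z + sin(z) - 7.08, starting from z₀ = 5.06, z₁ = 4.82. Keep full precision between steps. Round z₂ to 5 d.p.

f(z_0) = -2.960189, f(z_1) = -3.254216
z_2 = 4.820000 - (-3.254216)·(4.820000 - 5.060000)/(-3.254216 - (-2.960189)) = 7.476265; f(z_2) = 1.325774

7.47626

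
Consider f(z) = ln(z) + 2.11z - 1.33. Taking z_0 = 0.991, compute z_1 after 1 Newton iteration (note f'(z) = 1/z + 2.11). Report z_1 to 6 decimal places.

z_0 = 0.991000: f = 0.751969, f' = 3.119082 → z_1 = 0.991000 - (0.751969)/(3.119082) = 0.749913

0.749913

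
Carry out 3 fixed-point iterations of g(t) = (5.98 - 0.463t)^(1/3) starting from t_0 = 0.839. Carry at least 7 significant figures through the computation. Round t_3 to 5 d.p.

1.73026

t_1 = g(0.839000) = 1.774914
t_2 = g(1.774914) = 1.727825
t_3 = g(1.727825) = 1.730256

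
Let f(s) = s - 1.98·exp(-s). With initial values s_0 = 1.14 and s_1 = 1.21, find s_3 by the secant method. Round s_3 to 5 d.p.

0.84978

f(s_0) = 0.506758, f(s_1) = 0.619569
s_2 = 1.210000 - (0.619569)·(1.210000 - 1.140000)/(0.619569 - (0.506758)) = 0.825553; f(s_2) = -0.041672
s_3 = 0.825553 - (-0.041672)·(0.825553 - 1.210000)/(-0.041672 - (0.619569)) = 0.849781; f(s_3) = 0.003315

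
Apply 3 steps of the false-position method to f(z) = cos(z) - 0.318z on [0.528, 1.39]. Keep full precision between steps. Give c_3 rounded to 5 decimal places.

f(0.528000) = 0.695912, f(1.390000) = -0.262207
step 1: c = 1.154098, f(c) = 0.037741 > 0 → new bracket [1.154098, 1.390000]
step 2: c = 1.183780, f(c) = 0.000985 > 0 → new bracket [1.183780, 1.390000]
step 3: c = 1.184552, f(c) = 0.000025 > 0 → new bracket [1.184552, 1.390000]

1.18455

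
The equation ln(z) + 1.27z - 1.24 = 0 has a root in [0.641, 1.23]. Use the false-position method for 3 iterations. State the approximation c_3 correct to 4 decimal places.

f(0.641000) = -0.870656, f(1.230000) = 0.529114
step 1: c = 1.007358, f(c) = 0.046675 > 0 → new bracket [0.641000, 1.007358]
step 2: c = 0.988717, f(c) = 0.004323 > 0 → new bracket [0.641000, 0.988717]
step 3: c = 0.986999, f(c) = 0.000402 > 0 → new bracket [0.641000, 0.986999]

0.9870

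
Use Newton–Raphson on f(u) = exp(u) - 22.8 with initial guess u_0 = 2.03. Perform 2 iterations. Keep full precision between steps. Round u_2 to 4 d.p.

3.4320

Newton update: u ← u − f(u)/f'(u).
f'(u) = exp(u)
u_0 = 2.030000: f = -15.185914, f' = 7.614086 → u_1 = 2.030000 - (-15.185914)/(7.614086) = 4.024450
u_1 = 4.024450: f = 33.149521, f' = 55.949521 → u_2 = 4.024450 - (33.149521)/(55.949521) = 3.431960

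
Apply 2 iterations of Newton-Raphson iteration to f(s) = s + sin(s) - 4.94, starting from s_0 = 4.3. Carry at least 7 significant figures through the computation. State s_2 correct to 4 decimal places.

f'(s) = 1 + cos(s)
s_0 = 4.300000: f = -1.556166, f' = 0.599201 → s_1 = 4.300000 - (-1.556166)/(0.599201) = 6.897069
s_1 = 6.897069: f = 2.533116, f' = 1.817417 → s_2 = 6.897069 - (2.533116)/(1.817417) = 5.503269

5.5033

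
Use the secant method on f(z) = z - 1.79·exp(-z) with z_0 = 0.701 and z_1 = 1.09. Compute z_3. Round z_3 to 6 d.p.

Secant update: z_(k+1) = z_k − f(z_k)·(z_k − z_(k-1))/(f(z_k) − f(z_(k-1))).
f(z_0) = -0.186999, f(z_1) = 0.488172
z_2 = 1.090000 - (0.488172)·(1.090000 - 0.701000)/(0.488172 - (-0.186999)) = 0.808740; f(z_2) = 0.011439
z_3 = 0.808740 - (0.011439)·(0.808740 - 1.090000)/(0.011439 - (0.488172)) = 0.801991; f(z_3) = -0.000709

0.801991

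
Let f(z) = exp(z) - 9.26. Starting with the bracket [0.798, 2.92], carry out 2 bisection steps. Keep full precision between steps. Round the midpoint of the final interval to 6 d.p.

f(0.798000) = -7.038906, f(2.920000) = 9.281287 (opposite signs)
step 1: m = 1.859000, f(m) = -2.842684 < 0 → root in [1.859000, 2.920000]
step 2: m = 2.389500, f(m) = 1.648039 > 0 → root in [1.859000, 2.389500]
Midpoint of [1.859000, 2.389500] = 2.124250

2.124250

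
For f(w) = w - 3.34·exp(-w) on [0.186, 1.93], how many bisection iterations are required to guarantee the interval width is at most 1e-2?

8

Initial width b − a = 1.93 − 0.186 = 1.744000.
After n steps the width is (b−a)/2^n; need (b−a)/2^n ≤ 1e-2.
So n ≥ log₂(1.744000/1e-2) = log₂(174.4000) ≈ 7.4463.
Hence n = 8.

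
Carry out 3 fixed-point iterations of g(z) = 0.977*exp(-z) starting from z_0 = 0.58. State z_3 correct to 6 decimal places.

z_1 = g(0.580000) = 0.547021
z_2 = g(0.547021) = 0.565362
z_3 = g(0.565362) = 0.555087

0.555087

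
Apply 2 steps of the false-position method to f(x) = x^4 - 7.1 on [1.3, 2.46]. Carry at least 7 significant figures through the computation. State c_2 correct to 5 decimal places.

1.53166

False-position update: c = (a·f(b) − b·f(a))/(f(b) − f(a)); replace the endpoint whose sign matches f(c).
f(1.300000) = -4.243900, f(2.460000) = 29.521863
step 1: c = 1.445796, f(c) = -2.730533 < 0 → new bracket [1.445796, 2.460000]
step 2: c = 1.531660, f(c) = -1.596364 < 0 → new bracket [1.531660, 2.460000]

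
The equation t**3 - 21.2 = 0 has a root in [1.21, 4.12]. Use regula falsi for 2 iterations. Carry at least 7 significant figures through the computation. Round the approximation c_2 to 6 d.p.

f(1.210000) = -19.428439, f(4.120000) = 48.734528
step 1: c = 2.039435, f(c) = -12.717387 < 0 → new bracket [2.039435, 4.120000]
step 2: c = 2.470005, f(c) = -6.130684 < 0 → new bracket [2.470005, 4.120000]

2.470005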